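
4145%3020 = 1125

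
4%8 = 4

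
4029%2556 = 1473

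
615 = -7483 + 8098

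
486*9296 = 4517856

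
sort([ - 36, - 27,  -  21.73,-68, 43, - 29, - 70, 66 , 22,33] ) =[-70,- 68, - 36 ,-29, - 27,-21.73, 22, 33, 43, 66 ]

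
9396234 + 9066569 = 18462803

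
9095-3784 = 5311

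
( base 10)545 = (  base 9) 665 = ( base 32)h1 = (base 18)1c5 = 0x221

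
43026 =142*303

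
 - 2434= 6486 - 8920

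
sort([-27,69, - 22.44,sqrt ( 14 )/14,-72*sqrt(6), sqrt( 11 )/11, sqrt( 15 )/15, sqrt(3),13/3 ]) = [-72* sqrt(6 ), - 27 , - 22.44,sqrt(15)/15, sqrt(14)/14, sqrt( 11) /11,  sqrt(3), 13/3, 69]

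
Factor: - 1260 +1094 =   -  166 = - 2^1*83^1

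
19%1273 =19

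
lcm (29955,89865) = 89865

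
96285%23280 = 3165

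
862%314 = 234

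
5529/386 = 14 + 125/386 = 14.32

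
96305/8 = 12038+ 1/8 = 12038.12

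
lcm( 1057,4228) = 4228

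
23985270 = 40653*590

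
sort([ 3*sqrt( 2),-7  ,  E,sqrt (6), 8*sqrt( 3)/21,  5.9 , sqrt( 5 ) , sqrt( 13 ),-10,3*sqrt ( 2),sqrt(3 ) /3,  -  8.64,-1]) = [- 10, - 8.64,- 7, - 1, sqrt( 3 )/3 , 8*sqrt( 3) /21, sqrt ( 5),sqrt( 6),  E,sqrt(13),3*sqrt (2) , 3*sqrt(2 ), 5.9] 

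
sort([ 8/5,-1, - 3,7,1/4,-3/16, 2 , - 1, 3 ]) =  [-3, - 1, - 1,-3/16,1/4, 8/5,2, 3, 7 ]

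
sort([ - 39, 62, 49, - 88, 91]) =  [ - 88, - 39, 49, 62, 91 ] 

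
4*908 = 3632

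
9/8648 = 9/8648 = 0.00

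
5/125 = 1/25 = 0.04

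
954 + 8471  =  9425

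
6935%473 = 313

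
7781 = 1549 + 6232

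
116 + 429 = 545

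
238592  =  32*7456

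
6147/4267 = 6147/4267 = 1.44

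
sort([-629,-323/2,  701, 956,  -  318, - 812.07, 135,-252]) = [-812.07, - 629, - 318, - 252 , - 323/2,135, 701, 956]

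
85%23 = 16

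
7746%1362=936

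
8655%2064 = 399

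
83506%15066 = 8176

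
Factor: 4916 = 2^2*1229^1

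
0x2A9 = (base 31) LU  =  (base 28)O9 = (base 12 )489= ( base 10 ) 681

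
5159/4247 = 5159/4247= 1.21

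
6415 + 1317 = 7732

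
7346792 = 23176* 317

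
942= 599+343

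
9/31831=9/31831=0.00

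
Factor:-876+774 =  - 102 = - 2^1*3^1*17^1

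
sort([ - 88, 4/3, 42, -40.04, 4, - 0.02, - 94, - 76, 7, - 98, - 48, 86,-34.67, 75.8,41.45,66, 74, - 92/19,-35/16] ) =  [  -  98 , - 94,-88, - 76, - 48,-40.04, - 34.67, -92/19, - 35/16, - 0.02,  4/3, 4, 7,  41.45,  42,66,74,75.8,  86] 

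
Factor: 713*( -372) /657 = -2^2*3^(  -  1 ) * 23^1*31^2*73^( - 1 ) =-88412/219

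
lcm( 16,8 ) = 16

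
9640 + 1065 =10705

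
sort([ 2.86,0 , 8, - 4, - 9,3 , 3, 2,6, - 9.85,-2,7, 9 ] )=[ - 9.85, - 9,-4, - 2,0,2 , 2.86,3,3,6,7,8, 9]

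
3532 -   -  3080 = 6612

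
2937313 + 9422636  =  12359949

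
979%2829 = 979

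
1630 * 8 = 13040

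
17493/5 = 17493/5 = 3498.60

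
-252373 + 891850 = 639477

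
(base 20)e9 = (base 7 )562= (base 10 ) 289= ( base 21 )dg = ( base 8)441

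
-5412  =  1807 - 7219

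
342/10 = 171/5= 34.20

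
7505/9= 833 + 8/9 = 833.89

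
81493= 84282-2789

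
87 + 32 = 119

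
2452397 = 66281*37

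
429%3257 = 429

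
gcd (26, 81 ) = 1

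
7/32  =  7/32= 0.22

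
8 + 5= 13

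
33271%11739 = 9793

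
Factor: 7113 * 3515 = 3^1 * 5^1*19^1*37^1*2371^1 = 25002195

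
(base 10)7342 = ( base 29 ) 8l5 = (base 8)16256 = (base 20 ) I72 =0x1CAE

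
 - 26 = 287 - 313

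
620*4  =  2480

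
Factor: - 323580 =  - 2^2 * 3^1 * 5^1*5393^1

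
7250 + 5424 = 12674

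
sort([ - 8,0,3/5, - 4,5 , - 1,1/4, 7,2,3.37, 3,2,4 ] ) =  [ - 8, - 4, - 1, 0,1/4, 3/5,2, 2,3 , 3.37,4,5,7] 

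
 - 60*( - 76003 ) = 4560180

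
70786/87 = 813 + 55/87 = 813.63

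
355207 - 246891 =108316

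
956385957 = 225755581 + 730630376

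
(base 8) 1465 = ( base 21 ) 1i2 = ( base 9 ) 1112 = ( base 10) 821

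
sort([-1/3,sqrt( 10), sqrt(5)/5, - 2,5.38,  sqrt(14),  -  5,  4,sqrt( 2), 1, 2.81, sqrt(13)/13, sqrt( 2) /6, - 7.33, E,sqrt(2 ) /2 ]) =[ - 7.33, -5, - 2,  -  1/3, sqrt( 2)/6,sqrt( 13)/13, sqrt (5 )/5, sqrt(  2 )/2, 1 , sqrt(2), E,2.81, sqrt( 10 ) , sqrt( 14 ), 4, 5.38 ]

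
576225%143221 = 3341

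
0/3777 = 0 = 0.00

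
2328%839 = 650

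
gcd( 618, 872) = 2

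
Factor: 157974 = 2^1*3^1*113^1*233^1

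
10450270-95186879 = -84736609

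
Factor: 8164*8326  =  2^3*13^1*23^1 * 157^1*181^1 = 67973464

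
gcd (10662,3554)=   3554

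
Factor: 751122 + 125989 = 877111 = 877111^1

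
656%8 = 0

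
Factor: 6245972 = 2^2*23^1*67891^1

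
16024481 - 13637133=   2387348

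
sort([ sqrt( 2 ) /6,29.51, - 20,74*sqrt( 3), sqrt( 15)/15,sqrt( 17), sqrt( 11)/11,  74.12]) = [-20,sqrt( 2)/6, sqrt(15)/15, sqrt ( 11 ) /11, sqrt( 17), 29.51,74.12 , 74 * sqrt( 3) ] 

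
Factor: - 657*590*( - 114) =44189820  =  2^2*3^3*5^1*19^1*59^1*73^1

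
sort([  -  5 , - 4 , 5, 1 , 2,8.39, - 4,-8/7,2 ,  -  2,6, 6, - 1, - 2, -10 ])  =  [ - 10, - 5, - 4,-4, - 2,  -  2, - 8/7, - 1,1,2, 2, 5 , 6,6,8.39]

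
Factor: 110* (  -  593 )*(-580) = 2^3 *5^2*11^1*29^1*593^1= 37833400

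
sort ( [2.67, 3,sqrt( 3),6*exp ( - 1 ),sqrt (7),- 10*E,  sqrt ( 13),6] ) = [ - 10 * E,sqrt( 3 ),  6*exp(-1 ),sqrt( 7 ),2.67, 3,sqrt(13), 6 ] 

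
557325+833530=1390855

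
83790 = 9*9310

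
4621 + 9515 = 14136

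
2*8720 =17440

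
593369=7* 84767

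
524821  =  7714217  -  7189396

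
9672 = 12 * 806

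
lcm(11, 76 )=836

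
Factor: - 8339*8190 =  - 68296410 =-2^1 * 3^2 * 5^1 * 7^1 * 13^1 * 31^1*269^1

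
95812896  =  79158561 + 16654335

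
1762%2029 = 1762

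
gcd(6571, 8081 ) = 1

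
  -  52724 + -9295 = -62019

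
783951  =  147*5333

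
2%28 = 2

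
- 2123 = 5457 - 7580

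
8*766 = 6128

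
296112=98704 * 3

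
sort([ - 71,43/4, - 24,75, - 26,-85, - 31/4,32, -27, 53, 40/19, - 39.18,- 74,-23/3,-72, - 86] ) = [ - 86, - 85, - 74, -72,-71,- 39.18, - 27, - 26 , - 24,-31/4, - 23/3,40/19, 43/4,  32,53,75 ] 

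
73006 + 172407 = 245413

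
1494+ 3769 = 5263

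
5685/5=1137 = 1137.00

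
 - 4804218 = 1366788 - 6171006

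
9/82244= 9/82244 = 0.00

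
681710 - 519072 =162638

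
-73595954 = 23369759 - 96965713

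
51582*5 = 257910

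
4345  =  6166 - 1821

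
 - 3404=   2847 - 6251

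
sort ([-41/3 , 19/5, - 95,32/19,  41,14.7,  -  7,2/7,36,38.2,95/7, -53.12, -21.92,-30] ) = [ -95, - 53.12, - 30,-21.92 ,- 41/3,  -  7,2/7 , 32/19,19/5, 95/7, 14.7 , 36,38.2 , 41] 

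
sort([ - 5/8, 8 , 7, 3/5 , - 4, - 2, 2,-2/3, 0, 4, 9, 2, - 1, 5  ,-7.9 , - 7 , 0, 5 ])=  [- 7.9, - 7, - 4,  -  2,-1, - 2/3, - 5/8, 0, 0, 3/5, 2, 2,4,5, 5 , 7, 8, 9]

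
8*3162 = 25296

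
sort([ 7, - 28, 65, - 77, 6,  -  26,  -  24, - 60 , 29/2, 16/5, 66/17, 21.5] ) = [-77, - 60, - 28, - 26, - 24, 16/5 , 66/17, 6, 7, 29/2, 21.5, 65]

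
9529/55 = 173 + 14/55 = 173.25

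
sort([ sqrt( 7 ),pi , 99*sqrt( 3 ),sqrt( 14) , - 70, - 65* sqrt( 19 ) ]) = [  -  65*sqrt( 19 ),-70,sqrt( 7 ),pi,  sqrt( 14),99*sqrt( 3)]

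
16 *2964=47424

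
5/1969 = 5/1969 = 0.00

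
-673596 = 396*( - 1701)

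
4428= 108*41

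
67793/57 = 1189+20/57 = 1189.35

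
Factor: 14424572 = 2^2*19^1*189797^1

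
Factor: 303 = 3^1*101^1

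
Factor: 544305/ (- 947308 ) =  - 2^( - 2 )*3^1*5^1*17^ ( - 1 ) * 131^1*277^1*13931^( - 1) 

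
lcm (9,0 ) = 0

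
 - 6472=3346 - 9818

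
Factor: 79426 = 2^1*151^1*263^1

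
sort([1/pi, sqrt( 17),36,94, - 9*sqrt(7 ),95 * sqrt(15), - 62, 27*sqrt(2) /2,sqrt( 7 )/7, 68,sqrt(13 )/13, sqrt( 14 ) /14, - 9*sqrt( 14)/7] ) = [ - 62,-9*sqrt (7 ), - 9*sqrt(14) /7,  sqrt(14 )/14,sqrt( 13 ) /13,1/pi,  sqrt ( 7) /7 , sqrt (17), 27 *sqrt (2 ) /2, 36,  68,94,95*sqrt(15 ) ]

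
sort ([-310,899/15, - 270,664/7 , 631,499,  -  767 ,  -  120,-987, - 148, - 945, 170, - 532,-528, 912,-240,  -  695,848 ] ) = [ - 987, -945, - 767, -695, - 532, - 528, - 310,-270, - 240, - 148,- 120,899/15,664/7,170, 499, 631 , 848,912]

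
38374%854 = 798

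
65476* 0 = 0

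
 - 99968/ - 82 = 1219 + 5/41 = 1219.12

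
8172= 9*908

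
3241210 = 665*4874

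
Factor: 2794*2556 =2^3*3^2*11^1 * 71^1*127^1 = 7141464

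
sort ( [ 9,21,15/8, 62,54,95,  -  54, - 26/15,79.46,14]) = [ - 54 , - 26/15,15/8,9 , 14,21 , 54, 62,79.46,  95]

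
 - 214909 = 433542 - 648451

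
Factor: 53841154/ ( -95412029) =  - 2^1*26920577^1*95412029^( - 1)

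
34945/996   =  35  +  85/996= 35.09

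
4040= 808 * 5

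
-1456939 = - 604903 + - 852036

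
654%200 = 54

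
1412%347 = 24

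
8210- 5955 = 2255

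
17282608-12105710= 5176898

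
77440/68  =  19360/17 = 1138.82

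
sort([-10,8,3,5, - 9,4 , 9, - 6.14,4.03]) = [ - 10,- 9 , - 6.14,3,4 , 4.03,5,8,  9]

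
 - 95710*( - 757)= 72452470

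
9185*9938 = 91280530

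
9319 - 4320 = 4999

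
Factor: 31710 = 2^1*3^1*5^1*7^1 * 151^1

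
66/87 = 22/29 = 0.76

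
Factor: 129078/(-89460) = - 2^( - 1 )*5^(-1)*7^(-1 ) * 101^1 = -101/70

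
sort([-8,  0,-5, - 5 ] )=[  -  8, - 5,-5,0 ] 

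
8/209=8/209= 0.04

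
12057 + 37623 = 49680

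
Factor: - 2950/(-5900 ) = 1/2= 2^( - 1) 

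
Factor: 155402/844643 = 2^1*13^1 * 43^1*139^1* 844643^(  -  1 ) 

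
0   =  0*90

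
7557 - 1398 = 6159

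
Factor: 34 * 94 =2^2*17^1 * 47^1 = 3196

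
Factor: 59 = 59^1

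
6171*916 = 5652636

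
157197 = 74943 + 82254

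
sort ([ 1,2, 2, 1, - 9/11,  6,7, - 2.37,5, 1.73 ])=[ - 2.37, - 9/11, 1,1,1.73, 2,2, 5,6, 7]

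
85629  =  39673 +45956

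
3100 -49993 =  - 46893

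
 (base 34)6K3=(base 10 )7619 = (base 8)16703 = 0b1110111000011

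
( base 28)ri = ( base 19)22e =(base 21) 1fi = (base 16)306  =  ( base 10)774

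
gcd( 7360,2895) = 5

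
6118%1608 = 1294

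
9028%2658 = 1054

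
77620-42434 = 35186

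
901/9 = 901/9 =100.11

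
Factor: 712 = 2^3* 89^1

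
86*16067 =1381762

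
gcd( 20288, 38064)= 16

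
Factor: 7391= 19^1*389^1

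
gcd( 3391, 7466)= 1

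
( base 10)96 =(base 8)140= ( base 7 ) 165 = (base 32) 30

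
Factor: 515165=5^1*7^1*41^1*359^1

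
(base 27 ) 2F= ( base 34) 21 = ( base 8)105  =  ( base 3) 2120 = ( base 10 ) 69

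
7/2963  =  7/2963 = 0.00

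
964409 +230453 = 1194862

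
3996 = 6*666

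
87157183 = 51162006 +35995177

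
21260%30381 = 21260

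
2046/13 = 157+5/13 = 157.38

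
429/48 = 8 + 15/16  =  8.94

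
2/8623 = 2/8623 = 0.00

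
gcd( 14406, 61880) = 14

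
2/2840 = 1/1420 = 0.00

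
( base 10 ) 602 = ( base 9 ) 738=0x25a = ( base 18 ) 1F8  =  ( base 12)422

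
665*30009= 19955985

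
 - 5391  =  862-6253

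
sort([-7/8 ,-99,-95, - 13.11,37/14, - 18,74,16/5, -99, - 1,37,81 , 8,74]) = [ - 99, - 99, - 95, - 18,-13.11, - 1, - 7/8,37/14,16/5, 8,37,74 , 74,81 ]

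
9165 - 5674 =3491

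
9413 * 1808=17018704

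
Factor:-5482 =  - 2^1*2741^1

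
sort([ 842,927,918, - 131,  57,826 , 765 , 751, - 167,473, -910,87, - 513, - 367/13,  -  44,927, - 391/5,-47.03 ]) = [ -910, - 513,-167, - 131,  -  391/5, - 47.03, - 44, -367/13,57, 87,473,751,  765, 826, 842,918,927,927]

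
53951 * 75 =4046325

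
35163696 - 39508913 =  - 4345217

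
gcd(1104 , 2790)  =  6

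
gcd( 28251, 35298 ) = 9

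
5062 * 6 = 30372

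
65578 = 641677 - 576099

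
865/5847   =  865/5847 = 0.15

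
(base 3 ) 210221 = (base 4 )21100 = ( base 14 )304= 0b1001010000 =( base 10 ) 592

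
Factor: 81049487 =81049487^1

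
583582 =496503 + 87079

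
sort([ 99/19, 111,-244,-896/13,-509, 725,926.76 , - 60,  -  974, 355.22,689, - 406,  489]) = [ - 974,-509, -406, - 244, - 896/13,-60,  99/19,  111,  355.22 , 489, 689, 725, 926.76 ]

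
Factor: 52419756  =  2^2*3^1*53^1*82421^1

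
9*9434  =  84906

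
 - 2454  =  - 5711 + 3257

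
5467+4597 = 10064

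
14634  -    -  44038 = 58672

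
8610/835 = 1722/167 = 10.31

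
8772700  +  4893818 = 13666518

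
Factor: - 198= -2^1 * 3^2* 11^1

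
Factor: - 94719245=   -5^1*18943849^1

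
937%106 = 89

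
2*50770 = 101540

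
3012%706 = 188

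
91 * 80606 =7335146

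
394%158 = 78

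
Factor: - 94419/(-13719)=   117/17 = 3^2*13^1*17^(-1) 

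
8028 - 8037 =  - 9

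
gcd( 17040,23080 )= 40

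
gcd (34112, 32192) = 64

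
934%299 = 37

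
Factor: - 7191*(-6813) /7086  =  16330761/2362= 2^ (-1 )*3^3*17^1 * 47^1*757^1*1181^(-1 ) 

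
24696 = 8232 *3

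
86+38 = 124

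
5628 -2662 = 2966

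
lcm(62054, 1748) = 124108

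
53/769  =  53/769 = 0.07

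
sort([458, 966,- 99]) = [ - 99 , 458, 966] 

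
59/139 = 59/139  =  0.42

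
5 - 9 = - 4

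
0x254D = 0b10010101001101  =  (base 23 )i14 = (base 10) 9549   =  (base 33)8pc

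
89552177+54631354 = 144183531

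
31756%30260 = 1496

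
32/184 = 4/23  =  0.17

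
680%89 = 57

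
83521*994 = 83019874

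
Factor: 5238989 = 7^1*149^1*5023^1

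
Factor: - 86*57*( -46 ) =225492 = 2^2*3^1 * 19^1 * 23^1*43^1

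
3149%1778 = 1371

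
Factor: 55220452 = 2^2 * 7^2*281737^1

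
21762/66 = 3627/11= 329.73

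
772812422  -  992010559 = -219198137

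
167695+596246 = 763941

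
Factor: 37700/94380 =3^( - 1)*5^1 * 11^( - 2 ) * 29^1 =145/363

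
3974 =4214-240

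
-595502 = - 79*7538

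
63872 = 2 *31936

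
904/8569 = 904/8569 = 0.11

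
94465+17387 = 111852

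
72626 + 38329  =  110955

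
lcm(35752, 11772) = 965304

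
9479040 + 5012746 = 14491786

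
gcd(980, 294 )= 98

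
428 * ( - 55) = - 23540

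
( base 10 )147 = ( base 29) 52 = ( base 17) 8b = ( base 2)10010011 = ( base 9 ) 173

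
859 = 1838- 979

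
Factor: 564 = 2^2*3^1*47^1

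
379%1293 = 379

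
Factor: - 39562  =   - 2^1*131^1*151^1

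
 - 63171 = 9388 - 72559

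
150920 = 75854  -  - 75066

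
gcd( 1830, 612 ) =6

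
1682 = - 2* (-841 ) 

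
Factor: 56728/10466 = 2^2*7^1*1013^1*5233^ ( - 1)=28364/5233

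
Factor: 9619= 9619^1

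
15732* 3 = 47196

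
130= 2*65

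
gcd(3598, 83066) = 2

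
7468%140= 48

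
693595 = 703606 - 10011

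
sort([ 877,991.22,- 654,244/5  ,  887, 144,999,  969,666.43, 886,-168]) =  [-654,-168, 244/5, 144,  666.43,877, 886,887, 969,  991.22, 999 ] 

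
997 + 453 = 1450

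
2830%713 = 691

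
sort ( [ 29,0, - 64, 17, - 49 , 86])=[ - 64, - 49,0, 17 , 29,86]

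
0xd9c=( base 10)3484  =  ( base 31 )3jc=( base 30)3q4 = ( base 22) 748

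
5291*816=4317456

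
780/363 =260/121 = 2.15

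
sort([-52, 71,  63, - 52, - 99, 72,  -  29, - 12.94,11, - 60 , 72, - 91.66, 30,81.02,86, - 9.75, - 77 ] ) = [ - 99, - 91.66, - 77,  -  60, - 52, - 52, - 29, - 12.94 , - 9.75 , 11, 30,63, 71, 72, 72,  81.02,86]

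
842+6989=7831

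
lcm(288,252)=2016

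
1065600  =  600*1776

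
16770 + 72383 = 89153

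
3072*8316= 25546752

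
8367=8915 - 548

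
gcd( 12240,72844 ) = 4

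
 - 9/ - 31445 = 9/31445 =0.00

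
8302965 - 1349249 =6953716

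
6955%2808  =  1339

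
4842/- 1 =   -  4842+0/1=-  4842.00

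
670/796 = 335/398=   0.84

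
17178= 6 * 2863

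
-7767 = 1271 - 9038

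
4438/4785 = 4438/4785=0.93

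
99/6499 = 99/6499 = 0.02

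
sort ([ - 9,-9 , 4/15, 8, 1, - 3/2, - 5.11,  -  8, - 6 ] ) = [ - 9, -9,- 8,  -  6, - 5.11, - 3/2, 4/15, 1,8 ] 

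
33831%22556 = 11275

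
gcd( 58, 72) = 2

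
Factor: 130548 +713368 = 2^2*23^1*9173^1 = 843916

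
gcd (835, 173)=1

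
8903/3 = 8903/3 = 2967.67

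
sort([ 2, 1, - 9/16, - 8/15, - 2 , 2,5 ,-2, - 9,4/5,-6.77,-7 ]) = [-9,-7,-6.77,  -  2,-2, - 9/16, - 8/15,4/5, 1, 2,  2,5]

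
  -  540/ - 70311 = 180/23437= 0.01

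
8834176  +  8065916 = 16900092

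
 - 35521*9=  -  319689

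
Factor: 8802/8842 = 4401/4421 = 3^3*163^1*4421^ ( - 1 )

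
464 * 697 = 323408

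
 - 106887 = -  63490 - 43397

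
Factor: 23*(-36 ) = -828 = -2^2*3^2 * 23^1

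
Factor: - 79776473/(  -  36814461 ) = 3^( - 1)*7^1*821^( - 1)*14947^( - 1)*11396639^1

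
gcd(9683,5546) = 1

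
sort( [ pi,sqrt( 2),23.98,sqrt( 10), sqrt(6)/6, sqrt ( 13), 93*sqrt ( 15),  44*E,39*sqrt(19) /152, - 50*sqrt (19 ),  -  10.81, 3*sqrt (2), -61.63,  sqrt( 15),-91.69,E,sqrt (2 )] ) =[ - 50*sqrt( 19), - 91.69, - 61.63, - 10.81,  sqrt( 6) /6,39*sqrt( 19 ) /152,sqrt( 2),sqrt( 2), E,pi,sqrt( 10),sqrt (13 ),  sqrt(15 ), 3*  sqrt ( 2 ) , 23.98,44*E,93*sqrt(15 )]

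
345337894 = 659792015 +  - 314454121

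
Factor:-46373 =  - 79^1*587^1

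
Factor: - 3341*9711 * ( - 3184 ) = 103303131984=   2^4 * 3^2 * 13^2 * 83^1*199^1*257^1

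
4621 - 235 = 4386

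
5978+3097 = 9075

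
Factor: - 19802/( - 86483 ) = 2^1  *197^( - 1)*439^( - 1 )*9901^1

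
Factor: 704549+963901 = 2^1*3^1 * 5^2 * 7^2 * 227^1 = 1668450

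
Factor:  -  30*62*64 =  - 2^8*3^1*5^1*31^1 = -119040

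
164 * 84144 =13799616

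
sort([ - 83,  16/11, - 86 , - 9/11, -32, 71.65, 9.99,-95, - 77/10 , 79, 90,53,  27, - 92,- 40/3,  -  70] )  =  [-95, - 92, - 86, - 83,-70, - 32,  -  40/3, - 77/10,  -  9/11,16/11, 9.99, 27,  53, 71.65, 79,90]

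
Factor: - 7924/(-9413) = 2^2*7^1*283^1 * 9413^( - 1)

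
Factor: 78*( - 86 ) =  - 6708 = - 2^2*3^1*13^1*43^1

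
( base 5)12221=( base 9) 1250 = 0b1110101000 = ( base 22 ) 1kc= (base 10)936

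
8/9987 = 8/9987= 0.00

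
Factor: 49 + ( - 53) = -2^2=- 4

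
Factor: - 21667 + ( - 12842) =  - 3^1*11503^1 = - 34509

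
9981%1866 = 651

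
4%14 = 4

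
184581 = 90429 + 94152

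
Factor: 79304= 2^3* 23^1*431^1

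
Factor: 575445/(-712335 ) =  - 227^1*281^ (- 1 ) = - 227/281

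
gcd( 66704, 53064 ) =88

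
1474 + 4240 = 5714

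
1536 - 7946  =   - 6410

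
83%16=3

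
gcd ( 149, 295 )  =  1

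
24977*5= 124885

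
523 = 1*523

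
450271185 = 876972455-426701270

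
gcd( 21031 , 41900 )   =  1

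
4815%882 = 405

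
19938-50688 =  - 30750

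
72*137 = 9864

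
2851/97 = 2851/97 = 29.39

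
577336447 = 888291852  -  310955405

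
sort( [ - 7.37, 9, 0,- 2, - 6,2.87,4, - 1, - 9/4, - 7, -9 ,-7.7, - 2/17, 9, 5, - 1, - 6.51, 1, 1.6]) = [ - 9, - 7.7,-7.37, - 7, - 6.51, - 6, - 9/4,-2, - 1 , - 1, - 2/17 , 0, 1,1.6, 2.87,4, 5, 9, 9]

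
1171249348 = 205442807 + 965806541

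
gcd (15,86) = 1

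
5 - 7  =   - 2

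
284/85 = 3 + 29/85 = 3.34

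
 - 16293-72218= - 88511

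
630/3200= 63/320 =0.20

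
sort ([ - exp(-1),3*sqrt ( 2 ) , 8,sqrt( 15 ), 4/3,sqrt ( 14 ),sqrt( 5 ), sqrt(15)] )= [-exp ( - 1),4/3, sqrt( 5 ), sqrt(14 ), sqrt( 15 ),sqrt( 15),3 *sqrt( 2 ),  8 ]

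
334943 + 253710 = 588653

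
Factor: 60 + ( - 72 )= - 2^2* 3^1 = - 12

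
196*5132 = 1005872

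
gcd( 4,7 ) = 1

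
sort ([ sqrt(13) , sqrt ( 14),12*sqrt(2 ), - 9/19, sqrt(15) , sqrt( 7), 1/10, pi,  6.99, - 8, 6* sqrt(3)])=[ -8 , - 9/19, 1/10,  sqrt( 7 ),pi,sqrt( 13) , sqrt(14 ) , sqrt(15), 6.99,6*sqrt(3),12*sqrt (2 )]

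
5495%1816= 47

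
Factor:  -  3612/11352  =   - 7/22= - 2^ ( - 1)*7^1 * 11^( - 1) 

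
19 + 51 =70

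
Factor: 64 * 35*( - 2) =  - 4480=- 2^7*5^1*7^1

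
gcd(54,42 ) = 6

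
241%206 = 35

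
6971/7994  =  6971/7994 = 0.87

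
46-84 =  - 38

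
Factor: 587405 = 5^1*7^1*13^1*1291^1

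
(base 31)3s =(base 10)121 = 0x79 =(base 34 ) 3J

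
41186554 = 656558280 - 615371726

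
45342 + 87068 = 132410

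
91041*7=637287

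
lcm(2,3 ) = 6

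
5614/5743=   5614/5743 = 0.98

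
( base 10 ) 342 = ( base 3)110200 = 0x156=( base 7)666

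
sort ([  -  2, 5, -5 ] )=[-5, - 2, 5 ] 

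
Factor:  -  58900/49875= - 2^2 *3^( - 1)*5^( - 1)*7^( -1 )*31^1 = - 124/105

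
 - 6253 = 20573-26826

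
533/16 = 33 + 5/16= 33.31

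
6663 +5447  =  12110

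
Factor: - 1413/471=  - 3 = - 3^1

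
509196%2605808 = 509196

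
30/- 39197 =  - 30/39197 = - 0.00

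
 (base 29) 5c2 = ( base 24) 7lj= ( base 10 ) 4555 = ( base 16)11CB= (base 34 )3VX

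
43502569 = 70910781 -27408212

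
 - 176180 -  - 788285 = 612105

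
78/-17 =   -  78/17 = -4.59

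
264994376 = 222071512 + 42922864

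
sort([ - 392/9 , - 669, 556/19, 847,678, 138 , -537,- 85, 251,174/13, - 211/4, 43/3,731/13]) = [ - 669, - 537, - 85, - 211/4,- 392/9, 174/13, 43/3, 556/19,731/13, 138, 251, 678,847] 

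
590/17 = 34 + 12/17 = 34.71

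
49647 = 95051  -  45404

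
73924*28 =2069872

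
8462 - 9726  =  -1264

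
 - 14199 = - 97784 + 83585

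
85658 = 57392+28266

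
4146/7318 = 2073/3659 = 0.57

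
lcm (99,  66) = 198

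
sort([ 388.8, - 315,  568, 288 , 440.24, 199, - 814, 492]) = [ - 814, - 315,199, 288, 388.8, 440.24,492, 568]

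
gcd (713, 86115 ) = 1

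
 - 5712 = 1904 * (-3)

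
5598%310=18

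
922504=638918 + 283586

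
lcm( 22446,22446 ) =22446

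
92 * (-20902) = - 1922984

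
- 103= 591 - 694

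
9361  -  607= 8754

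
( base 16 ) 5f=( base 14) 6B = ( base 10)95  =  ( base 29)38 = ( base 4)1133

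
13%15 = 13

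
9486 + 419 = 9905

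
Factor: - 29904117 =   -  3^1*23^1*433393^1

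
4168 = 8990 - 4822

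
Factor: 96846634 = 2^1*48423317^1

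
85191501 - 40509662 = 44681839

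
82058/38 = 2159+ 8/19 = 2159.42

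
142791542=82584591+60206951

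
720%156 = 96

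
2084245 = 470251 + 1613994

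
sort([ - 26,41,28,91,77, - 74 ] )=[ - 74,  -  26, 28,41, 77,91 ] 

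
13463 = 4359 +9104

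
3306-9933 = -6627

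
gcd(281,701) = 1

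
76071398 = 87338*871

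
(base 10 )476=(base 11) 3a3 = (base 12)338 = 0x1DC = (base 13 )2A8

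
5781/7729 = 5781/7729  =  0.75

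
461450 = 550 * 839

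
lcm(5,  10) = 10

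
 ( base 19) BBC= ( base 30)4JM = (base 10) 4192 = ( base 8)10140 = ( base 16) 1060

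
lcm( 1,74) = 74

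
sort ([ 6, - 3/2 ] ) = [-3/2, 6] 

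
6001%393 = 106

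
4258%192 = 34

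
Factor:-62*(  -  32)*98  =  2^7*7^2 * 31^1= 194432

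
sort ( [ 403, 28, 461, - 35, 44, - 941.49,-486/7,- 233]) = [ - 941.49, - 233, - 486/7,-35,28,44,403, 461 ] 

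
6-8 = -2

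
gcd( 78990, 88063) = 1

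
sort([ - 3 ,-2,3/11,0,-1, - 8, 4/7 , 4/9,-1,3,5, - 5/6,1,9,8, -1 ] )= [ - 8, - 3,-2,-1, - 1, -1,-5/6,0,  3/11,4/9,4/7,1, 3,  5,8 , 9] 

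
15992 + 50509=66501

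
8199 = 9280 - 1081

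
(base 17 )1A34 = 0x1EB2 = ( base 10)7858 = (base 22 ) G54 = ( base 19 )12eb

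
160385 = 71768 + 88617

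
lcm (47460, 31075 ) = 2610300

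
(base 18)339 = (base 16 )40B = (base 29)16k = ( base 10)1035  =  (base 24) 1J3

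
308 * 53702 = 16540216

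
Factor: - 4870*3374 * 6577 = - 108069186260 = - 2^2 * 5^1 * 7^1*241^1 * 487^1 * 6577^1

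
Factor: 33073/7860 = 2^( - 2)*3^( - 1 )*5^( - 1)*131^( - 1) * 33073^1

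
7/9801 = 7/9801=0.00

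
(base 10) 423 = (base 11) 355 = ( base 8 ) 647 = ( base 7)1143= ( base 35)C3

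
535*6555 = 3506925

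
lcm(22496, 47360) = 899840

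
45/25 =9/5= 1.80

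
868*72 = 62496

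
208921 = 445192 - 236271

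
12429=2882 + 9547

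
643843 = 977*659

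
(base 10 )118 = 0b1110110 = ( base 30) 3S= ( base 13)91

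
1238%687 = 551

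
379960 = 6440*59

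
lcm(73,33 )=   2409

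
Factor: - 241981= - 241981^1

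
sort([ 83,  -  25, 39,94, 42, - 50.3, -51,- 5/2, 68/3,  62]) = [  -  51,  -  50.3,- 25, -5/2, 68/3,39,42, 62, 83 , 94] 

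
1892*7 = 13244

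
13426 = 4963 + 8463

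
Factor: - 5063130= - 2^1*3^2*5^1*101^1*557^1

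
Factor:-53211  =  - 3^1*17737^1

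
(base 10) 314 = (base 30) AE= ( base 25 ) CE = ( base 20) fe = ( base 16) 13A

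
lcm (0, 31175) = 0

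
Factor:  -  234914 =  - 2^1*73^1*1609^1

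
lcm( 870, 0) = 0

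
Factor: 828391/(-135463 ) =-23^1*36017^1* 135463^(-1) 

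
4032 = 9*448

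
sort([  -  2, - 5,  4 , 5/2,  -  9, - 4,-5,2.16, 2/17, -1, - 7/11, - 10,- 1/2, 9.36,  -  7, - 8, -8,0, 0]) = [ -10, - 9, - 8 , - 8, -7, - 5,  -  5,- 4, -2, - 1,  -  7/11, - 1/2,0, 0, 2/17  ,  2.16,5/2, 4,9.36]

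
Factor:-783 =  - 3^3*29^1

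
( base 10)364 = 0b101101100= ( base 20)i4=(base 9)444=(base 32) bc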